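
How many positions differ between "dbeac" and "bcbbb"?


Comparing "dbeac" and "bcbbb" position by position:
  Position 0: 'd' vs 'b' => DIFFER
  Position 1: 'b' vs 'c' => DIFFER
  Position 2: 'e' vs 'b' => DIFFER
  Position 3: 'a' vs 'b' => DIFFER
  Position 4: 'c' vs 'b' => DIFFER
Positions that differ: 5

5


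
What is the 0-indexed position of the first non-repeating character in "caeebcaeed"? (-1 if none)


Input: caeebcaeed
Character frequencies:
  'a': 2
  'b': 1
  'c': 2
  'd': 1
  'e': 4
Scanning left to right for freq == 1:
  Position 0 ('c'): freq=2, skip
  Position 1 ('a'): freq=2, skip
  Position 2 ('e'): freq=4, skip
  Position 3 ('e'): freq=4, skip
  Position 4 ('b'): unique! => answer = 4

4


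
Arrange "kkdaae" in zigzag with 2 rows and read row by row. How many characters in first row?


Zigzag "kkdaae" into 2 rows:
Placing characters:
  'k' => row 0
  'k' => row 1
  'd' => row 0
  'a' => row 1
  'a' => row 0
  'e' => row 1
Rows:
  Row 0: "kda"
  Row 1: "kae"
First row length: 3

3


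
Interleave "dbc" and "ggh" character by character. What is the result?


Interleaving "dbc" and "ggh":
  Position 0: 'd' from first, 'g' from second => "dg"
  Position 1: 'b' from first, 'g' from second => "bg"
  Position 2: 'c' from first, 'h' from second => "ch"
Result: dgbgch

dgbgch


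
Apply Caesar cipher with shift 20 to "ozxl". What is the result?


Caesar cipher: shift "ozxl" by 20
  'o' (pos 14) + 20 = pos 8 = 'i'
  'z' (pos 25) + 20 = pos 19 = 't'
  'x' (pos 23) + 20 = pos 17 = 'r'
  'l' (pos 11) + 20 = pos 5 = 'f'
Result: itrf

itrf


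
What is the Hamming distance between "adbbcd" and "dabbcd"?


Comparing "adbbcd" and "dabbcd" position by position:
  Position 0: 'a' vs 'd' => differ
  Position 1: 'd' vs 'a' => differ
  Position 2: 'b' vs 'b' => same
  Position 3: 'b' vs 'b' => same
  Position 4: 'c' vs 'c' => same
  Position 5: 'd' vs 'd' => same
Total differences (Hamming distance): 2

2


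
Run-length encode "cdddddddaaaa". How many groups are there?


Input: cdddddddaaaa
Scanning for consecutive runs:
  Group 1: 'c' x 1 (positions 0-0)
  Group 2: 'd' x 7 (positions 1-7)
  Group 3: 'a' x 4 (positions 8-11)
Total groups: 3

3


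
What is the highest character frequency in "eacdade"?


Input: eacdade
Character counts:
  'a': 2
  'c': 1
  'd': 2
  'e': 2
Maximum frequency: 2

2


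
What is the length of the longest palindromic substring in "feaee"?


Input: "feaee"
Checking substrings for palindromes:
  [1:4] "eae" (len 3) => palindrome
  [3:5] "ee" (len 2) => palindrome
Longest palindromic substring: "eae" with length 3

3


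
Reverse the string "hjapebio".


Input: hjapebio
Reading characters right to left:
  Position 7: 'o'
  Position 6: 'i'
  Position 5: 'b'
  Position 4: 'e'
  Position 3: 'p'
  Position 2: 'a'
  Position 1: 'j'
  Position 0: 'h'
Reversed: oibepajh

oibepajh


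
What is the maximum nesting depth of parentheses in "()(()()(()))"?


Input: "()(()()(()))"
Tracking depth:
  Position 0 '(': depth becomes 1
  Position 1 ')': depth becomes 0
  Position 2 '(': depth becomes 1
  Position 3 '(': depth becomes 2
  Position 4 ')': depth becomes 1
  Position 5 '(': depth becomes 2
  Position 6 ')': depth becomes 1
  Position 7 '(': depth becomes 2
  Position 8 '(': depth becomes 3
  Position 9 ')': depth becomes 2
  Position 10 ')': depth becomes 1
  Position 11 ')': depth becomes 0
Maximum depth reached: 3

3


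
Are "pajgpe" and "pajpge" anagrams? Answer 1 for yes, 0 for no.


Strings: "pajgpe", "pajpge"
Sorted first:  aegjpp
Sorted second: aegjpp
Sorted forms match => anagrams

1


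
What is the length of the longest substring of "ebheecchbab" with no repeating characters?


Input: "ebheecchbab"
Sliding window (track last position of each char):
  Position 0 ('e'): window [0,0] length 1 -- new best
  Position 1 ('b'): window [0,1] length 2 -- new best
  Position 2 ('h'): window [0,2] length 3 -- new best
  Position 3 ('e'): repeat (last at 0), move window start to 1
  Position 3 ('e'): window [1,3] length 3
  Position 4 ('e'): repeat (last at 3), move window start to 4
  Position 4 ('e'): window [4,4] length 1
  Position 5 ('c'): window [4,5] length 2
  Position 6 ('c'): repeat (last at 5), move window start to 6
  Position 6 ('c'): window [6,6] length 1
  Position 7 ('h'): window [6,7] length 2
  Position 8 ('b'): window [6,8] length 3
  Position 9 ('a'): window [6,9] length 4 -- new best
  Position 10 ('b'): repeat (last at 8), move window start to 9
  Position 10 ('b'): window [9,10] length 2
Longest substring with no repeats: "chba" with length 4

4


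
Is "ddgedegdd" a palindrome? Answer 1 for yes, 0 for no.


Input: ddgedegdd
Reversed: ddgedegdd
  Compare pos 0 ('d') with pos 8 ('d'): match
  Compare pos 1 ('d') with pos 7 ('d'): match
  Compare pos 2 ('g') with pos 6 ('g'): match
  Compare pos 3 ('e') with pos 5 ('e'): match
Result: palindrome

1


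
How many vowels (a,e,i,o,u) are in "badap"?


Input: badap
Checking each character:
  'b' at position 0: consonant
  'a' at position 1: vowel (running total: 1)
  'd' at position 2: consonant
  'a' at position 3: vowel (running total: 2)
  'p' at position 4: consonant
Total vowels: 2

2


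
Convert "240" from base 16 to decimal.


Input: "240" in base 16
Positional expansion:
  Digit '2' (value 2) x 16^2 = 512
  Digit '4' (value 4) x 16^1 = 64
  Digit '0' (value 0) x 16^0 = 0
Sum = 576

576


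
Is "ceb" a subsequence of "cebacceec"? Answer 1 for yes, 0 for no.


Check if "ceb" is a subsequence of "cebacceec"
Greedy scan:
  Position 0 ('c'): matches sub[0] = 'c'
  Position 1 ('e'): matches sub[1] = 'e'
  Position 2 ('b'): matches sub[2] = 'b'
  Position 3 ('a'): no match needed
  Position 4 ('c'): no match needed
  Position 5 ('c'): no match needed
  Position 6 ('e'): no match needed
  Position 7 ('e'): no match needed
  Position 8 ('c'): no match needed
All 3 characters matched => is a subsequence

1


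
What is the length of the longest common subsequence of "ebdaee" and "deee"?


LCS of "ebdaee" and "deee"
DP table:
           d    e    e    e
      0    0    0    0    0
  e   0    0    1    1    1
  b   0    0    1    1    1
  d   0    1    1    1    1
  a   0    1    1    1    1
  e   0    1    2    2    2
  e   0    1    2    3    3
LCS length = dp[6][4] = 3

3


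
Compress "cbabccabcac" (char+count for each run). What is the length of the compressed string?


Input: cbabccabcac
Runs:
  'c' x 1 => "c1"
  'b' x 1 => "b1"
  'a' x 1 => "a1"
  'b' x 1 => "b1"
  'c' x 2 => "c2"
  'a' x 1 => "a1"
  'b' x 1 => "b1"
  'c' x 1 => "c1"
  'a' x 1 => "a1"
  'c' x 1 => "c1"
Compressed: "c1b1a1b1c2a1b1c1a1c1"
Compressed length: 20

20


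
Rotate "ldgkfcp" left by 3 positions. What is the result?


Input: "ldgkfcp", rotate left by 3
First 3 characters: "ldg"
Remaining characters: "kfcp"
Concatenate remaining + first: "kfcp" + "ldg" = "kfcpldg"

kfcpldg


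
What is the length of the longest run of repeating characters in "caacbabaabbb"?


Input: "caacbabaabbb"
Scanning for longest run:
  Position 1 ('a'): new char, reset run to 1
  Position 2 ('a'): continues run of 'a', length=2
  Position 3 ('c'): new char, reset run to 1
  Position 4 ('b'): new char, reset run to 1
  Position 5 ('a'): new char, reset run to 1
  Position 6 ('b'): new char, reset run to 1
  Position 7 ('a'): new char, reset run to 1
  Position 8 ('a'): continues run of 'a', length=2
  Position 9 ('b'): new char, reset run to 1
  Position 10 ('b'): continues run of 'b', length=2
  Position 11 ('b'): continues run of 'b', length=3
Longest run: 'b' with length 3

3


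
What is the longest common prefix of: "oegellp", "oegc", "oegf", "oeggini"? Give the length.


Words: oegellp, oegc, oegf, oeggini
  Position 0: all 'o' => match
  Position 1: all 'e' => match
  Position 2: all 'g' => match
  Position 3: ('e', 'c', 'f', 'g') => mismatch, stop
LCP = "oeg" (length 3)

3


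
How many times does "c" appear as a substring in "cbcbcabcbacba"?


Searching for "c" in "cbcbcabcbacba"
Scanning each position:
  Position 0: "c" => MATCH
  Position 1: "b" => no
  Position 2: "c" => MATCH
  Position 3: "b" => no
  Position 4: "c" => MATCH
  Position 5: "a" => no
  Position 6: "b" => no
  Position 7: "c" => MATCH
  Position 8: "b" => no
  Position 9: "a" => no
  Position 10: "c" => MATCH
  Position 11: "b" => no
  Position 12: "a" => no
Total occurrences: 5

5


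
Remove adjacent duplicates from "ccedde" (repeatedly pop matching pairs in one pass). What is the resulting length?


Input: ccedde
Stack-based adjacent duplicate removal:
  Read 'c': push. Stack: c
  Read 'c': matches stack top 'c' => pop. Stack: (empty)
  Read 'e': push. Stack: e
  Read 'd': push. Stack: ed
  Read 'd': matches stack top 'd' => pop. Stack: e
  Read 'e': matches stack top 'e' => pop. Stack: (empty)
Final stack: "" (length 0)

0


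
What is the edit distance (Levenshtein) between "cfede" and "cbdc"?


Computing edit distance: "cfede" -> "cbdc"
DP table:
           c    b    d    c
      0    1    2    3    4
  c   1    0    1    2    3
  f   2    1    1    2    3
  e   3    2    2    2    3
  d   4    3    3    2    3
  e   5    4    4    3    3
Edit distance = dp[5][4] = 3

3


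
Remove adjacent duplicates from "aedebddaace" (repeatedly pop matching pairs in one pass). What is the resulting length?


Input: aedebddaace
Stack-based adjacent duplicate removal:
  Read 'a': push. Stack: a
  Read 'e': push. Stack: ae
  Read 'd': push. Stack: aed
  Read 'e': push. Stack: aede
  Read 'b': push. Stack: aedeb
  Read 'd': push. Stack: aedebd
  Read 'd': matches stack top 'd' => pop. Stack: aedeb
  Read 'a': push. Stack: aedeba
  Read 'a': matches stack top 'a' => pop. Stack: aedeb
  Read 'c': push. Stack: aedebc
  Read 'e': push. Stack: aedebce
Final stack: "aedebce" (length 7)

7


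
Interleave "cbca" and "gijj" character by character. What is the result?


Interleaving "cbca" and "gijj":
  Position 0: 'c' from first, 'g' from second => "cg"
  Position 1: 'b' from first, 'i' from second => "bi"
  Position 2: 'c' from first, 'j' from second => "cj"
  Position 3: 'a' from first, 'j' from second => "aj"
Result: cgbicjaj

cgbicjaj


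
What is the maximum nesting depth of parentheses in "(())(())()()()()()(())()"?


Input: "(())(())()()()()()(())()"
Tracking depth:
  Position 0 '(': depth becomes 1
  Position 1 '(': depth becomes 2
  Position 2 ')': depth becomes 1
  Position 3 ')': depth becomes 0
  Position 4 '(': depth becomes 1
  Position 5 '(': depth becomes 2
  Position 6 ')': depth becomes 1
  Position 7 ')': depth becomes 0
  Position 8 '(': depth becomes 1
  Position 9 ')': depth becomes 0
  Position 10 '(': depth becomes 1
  Position 11 ')': depth becomes 0
  Position 12 '(': depth becomes 1
  Position 13 ')': depth becomes 0
  Position 14 '(': depth becomes 1
  Position 15 ')': depth becomes 0
  Position 16 '(': depth becomes 1
  Position 17 ')': depth becomes 0
  Position 18 '(': depth becomes 1
  Position 19 '(': depth becomes 2
  Position 20 ')': depth becomes 1
  Position 21 ')': depth becomes 0
  Position 22 '(': depth becomes 1
  Position 23 ')': depth becomes 0
Maximum depth reached: 2

2


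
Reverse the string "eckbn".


Input: eckbn
Reading characters right to left:
  Position 4: 'n'
  Position 3: 'b'
  Position 2: 'k'
  Position 1: 'c'
  Position 0: 'e'
Reversed: nbkce

nbkce


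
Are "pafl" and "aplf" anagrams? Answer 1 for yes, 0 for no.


Strings: "pafl", "aplf"
Sorted first:  aflp
Sorted second: aflp
Sorted forms match => anagrams

1


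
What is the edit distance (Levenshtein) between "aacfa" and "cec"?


Computing edit distance: "aacfa" -> "cec"
DP table:
           c    e    c
      0    1    2    3
  a   1    1    2    3
  a   2    2    2    3
  c   3    2    3    2
  f   4    3    3    3
  a   5    4    4    4
Edit distance = dp[5][3] = 4

4


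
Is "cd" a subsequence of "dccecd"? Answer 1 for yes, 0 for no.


Check if "cd" is a subsequence of "dccecd"
Greedy scan:
  Position 0 ('d'): no match needed
  Position 1 ('c'): matches sub[0] = 'c'
  Position 2 ('c'): no match needed
  Position 3 ('e'): no match needed
  Position 4 ('c'): no match needed
  Position 5 ('d'): matches sub[1] = 'd'
All 2 characters matched => is a subsequence

1


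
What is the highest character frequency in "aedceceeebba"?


Input: aedceceeebba
Character counts:
  'a': 2
  'b': 2
  'c': 2
  'd': 1
  'e': 5
Maximum frequency: 5

5


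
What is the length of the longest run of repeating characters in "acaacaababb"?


Input: "acaacaababb"
Scanning for longest run:
  Position 1 ('c'): new char, reset run to 1
  Position 2 ('a'): new char, reset run to 1
  Position 3 ('a'): continues run of 'a', length=2
  Position 4 ('c'): new char, reset run to 1
  Position 5 ('a'): new char, reset run to 1
  Position 6 ('a'): continues run of 'a', length=2
  Position 7 ('b'): new char, reset run to 1
  Position 8 ('a'): new char, reset run to 1
  Position 9 ('b'): new char, reset run to 1
  Position 10 ('b'): continues run of 'b', length=2
Longest run: 'a' with length 2

2


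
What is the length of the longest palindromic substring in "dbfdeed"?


Input: "dbfdeed"
Checking substrings for palindromes:
  [3:7] "deed" (len 4) => palindrome
  [4:6] "ee" (len 2) => palindrome
Longest palindromic substring: "deed" with length 4

4


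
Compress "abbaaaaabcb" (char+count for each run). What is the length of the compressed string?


Input: abbaaaaabcb
Runs:
  'a' x 1 => "a1"
  'b' x 2 => "b2"
  'a' x 5 => "a5"
  'b' x 1 => "b1"
  'c' x 1 => "c1"
  'b' x 1 => "b1"
Compressed: "a1b2a5b1c1b1"
Compressed length: 12

12


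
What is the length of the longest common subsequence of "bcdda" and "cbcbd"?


LCS of "bcdda" and "cbcbd"
DP table:
           c    b    c    b    d
      0    0    0    0    0    0
  b   0    0    1    1    1    1
  c   0    1    1    2    2    2
  d   0    1    1    2    2    3
  d   0    1    1    2    2    3
  a   0    1    1    2    2    3
LCS length = dp[5][5] = 3

3


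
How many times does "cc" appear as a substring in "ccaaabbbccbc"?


Searching for "cc" in "ccaaabbbccbc"
Scanning each position:
  Position 0: "cc" => MATCH
  Position 1: "ca" => no
  Position 2: "aa" => no
  Position 3: "aa" => no
  Position 4: "ab" => no
  Position 5: "bb" => no
  Position 6: "bb" => no
  Position 7: "bc" => no
  Position 8: "cc" => MATCH
  Position 9: "cb" => no
  Position 10: "bc" => no
Total occurrences: 2

2


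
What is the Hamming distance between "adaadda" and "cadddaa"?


Comparing "adaadda" and "cadddaa" position by position:
  Position 0: 'a' vs 'c' => differ
  Position 1: 'd' vs 'a' => differ
  Position 2: 'a' vs 'd' => differ
  Position 3: 'a' vs 'd' => differ
  Position 4: 'd' vs 'd' => same
  Position 5: 'd' vs 'a' => differ
  Position 6: 'a' vs 'a' => same
Total differences (Hamming distance): 5

5


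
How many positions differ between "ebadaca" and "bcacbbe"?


Comparing "ebadaca" and "bcacbbe" position by position:
  Position 0: 'e' vs 'b' => DIFFER
  Position 1: 'b' vs 'c' => DIFFER
  Position 2: 'a' vs 'a' => same
  Position 3: 'd' vs 'c' => DIFFER
  Position 4: 'a' vs 'b' => DIFFER
  Position 5: 'c' vs 'b' => DIFFER
  Position 6: 'a' vs 'e' => DIFFER
Positions that differ: 6

6


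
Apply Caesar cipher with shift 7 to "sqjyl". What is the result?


Caesar cipher: shift "sqjyl" by 7
  's' (pos 18) + 7 = pos 25 = 'z'
  'q' (pos 16) + 7 = pos 23 = 'x'
  'j' (pos 9) + 7 = pos 16 = 'q'
  'y' (pos 24) + 7 = pos 5 = 'f'
  'l' (pos 11) + 7 = pos 18 = 's'
Result: zxqfs

zxqfs


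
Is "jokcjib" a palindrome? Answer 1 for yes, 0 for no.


Input: jokcjib
Reversed: bijckoj
  Compare pos 0 ('j') with pos 6 ('b'): MISMATCH
  Compare pos 1 ('o') with pos 5 ('i'): MISMATCH
  Compare pos 2 ('k') with pos 4 ('j'): MISMATCH
Result: not a palindrome

0


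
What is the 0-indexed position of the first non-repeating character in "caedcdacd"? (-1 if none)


Input: caedcdacd
Character frequencies:
  'a': 2
  'c': 3
  'd': 3
  'e': 1
Scanning left to right for freq == 1:
  Position 0 ('c'): freq=3, skip
  Position 1 ('a'): freq=2, skip
  Position 2 ('e'): unique! => answer = 2

2


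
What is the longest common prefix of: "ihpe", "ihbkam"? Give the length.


Words: ihpe, ihbkam
  Position 0: all 'i' => match
  Position 1: all 'h' => match
  Position 2: ('p', 'b') => mismatch, stop
LCP = "ih" (length 2)

2


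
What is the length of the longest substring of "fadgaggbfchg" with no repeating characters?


Input: "fadgaggbfchg"
Sliding window (track last position of each char):
  Position 0 ('f'): window [0,0] length 1 -- new best
  Position 1 ('a'): window [0,1] length 2 -- new best
  Position 2 ('d'): window [0,2] length 3 -- new best
  Position 3 ('g'): window [0,3] length 4 -- new best
  Position 4 ('a'): repeat (last at 1), move window start to 2
  Position 4 ('a'): window [2,4] length 3
  Position 5 ('g'): repeat (last at 3), move window start to 4
  Position 5 ('g'): window [4,5] length 2
  Position 6 ('g'): repeat (last at 5), move window start to 6
  Position 6 ('g'): window [6,6] length 1
  Position 7 ('b'): window [6,7] length 2
  Position 8 ('f'): window [6,8] length 3
  Position 9 ('c'): window [6,9] length 4
  Position 10 ('h'): window [6,10] length 5 -- new best
  Position 11 ('g'): repeat (last at 6), move window start to 7
  Position 11 ('g'): window [7,11] length 5
Longest substring with no repeats: "gbfch" with length 5

5


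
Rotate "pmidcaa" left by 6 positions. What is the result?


Input: "pmidcaa", rotate left by 6
First 6 characters: "pmidca"
Remaining characters: "a"
Concatenate remaining + first: "a" + "pmidca" = "apmidca"

apmidca


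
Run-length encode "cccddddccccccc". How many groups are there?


Input: cccddddccccccc
Scanning for consecutive runs:
  Group 1: 'c' x 3 (positions 0-2)
  Group 2: 'd' x 4 (positions 3-6)
  Group 3: 'c' x 7 (positions 7-13)
Total groups: 3

3


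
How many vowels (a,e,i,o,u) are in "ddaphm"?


Input: ddaphm
Checking each character:
  'd' at position 0: consonant
  'd' at position 1: consonant
  'a' at position 2: vowel (running total: 1)
  'p' at position 3: consonant
  'h' at position 4: consonant
  'm' at position 5: consonant
Total vowels: 1

1


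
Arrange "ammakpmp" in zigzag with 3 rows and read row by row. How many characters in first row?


Zigzag "ammakpmp" into 3 rows:
Placing characters:
  'a' => row 0
  'm' => row 1
  'm' => row 2
  'a' => row 1
  'k' => row 0
  'p' => row 1
  'm' => row 2
  'p' => row 1
Rows:
  Row 0: "ak"
  Row 1: "mapp"
  Row 2: "mm"
First row length: 2

2


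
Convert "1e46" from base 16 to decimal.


Input: "1e46" in base 16
Positional expansion:
  Digit '1' (value 1) x 16^3 = 4096
  Digit 'e' (value 14) x 16^2 = 3584
  Digit '4' (value 4) x 16^1 = 64
  Digit '6' (value 6) x 16^0 = 6
Sum = 7750

7750


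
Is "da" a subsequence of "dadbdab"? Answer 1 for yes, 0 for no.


Check if "da" is a subsequence of "dadbdab"
Greedy scan:
  Position 0 ('d'): matches sub[0] = 'd'
  Position 1 ('a'): matches sub[1] = 'a'
  Position 2 ('d'): no match needed
  Position 3 ('b'): no match needed
  Position 4 ('d'): no match needed
  Position 5 ('a'): no match needed
  Position 6 ('b'): no match needed
All 2 characters matched => is a subsequence

1


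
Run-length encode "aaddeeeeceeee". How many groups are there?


Input: aaddeeeeceeee
Scanning for consecutive runs:
  Group 1: 'a' x 2 (positions 0-1)
  Group 2: 'd' x 2 (positions 2-3)
  Group 3: 'e' x 4 (positions 4-7)
  Group 4: 'c' x 1 (positions 8-8)
  Group 5: 'e' x 4 (positions 9-12)
Total groups: 5

5


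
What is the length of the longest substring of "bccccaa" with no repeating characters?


Input: "bccccaa"
Sliding window (track last position of each char):
  Position 0 ('b'): window [0,0] length 1 -- new best
  Position 1 ('c'): window [0,1] length 2 -- new best
  Position 2 ('c'): repeat (last at 1), move window start to 2
  Position 2 ('c'): window [2,2] length 1
  Position 3 ('c'): repeat (last at 2), move window start to 3
  Position 3 ('c'): window [3,3] length 1
  Position 4 ('c'): repeat (last at 3), move window start to 4
  Position 4 ('c'): window [4,4] length 1
  Position 5 ('a'): window [4,5] length 2
  Position 6 ('a'): repeat (last at 5), move window start to 6
  Position 6 ('a'): window [6,6] length 1
Longest substring with no repeats: "bc" with length 2

2


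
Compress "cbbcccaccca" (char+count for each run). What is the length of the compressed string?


Input: cbbcccaccca
Runs:
  'c' x 1 => "c1"
  'b' x 2 => "b2"
  'c' x 3 => "c3"
  'a' x 1 => "a1"
  'c' x 3 => "c3"
  'a' x 1 => "a1"
Compressed: "c1b2c3a1c3a1"
Compressed length: 12

12


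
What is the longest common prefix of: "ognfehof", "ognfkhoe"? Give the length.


Words: ognfehof, ognfkhoe
  Position 0: all 'o' => match
  Position 1: all 'g' => match
  Position 2: all 'n' => match
  Position 3: all 'f' => match
  Position 4: ('e', 'k') => mismatch, stop
LCP = "ognf" (length 4)

4


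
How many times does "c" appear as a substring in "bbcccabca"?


Searching for "c" in "bbcccabca"
Scanning each position:
  Position 0: "b" => no
  Position 1: "b" => no
  Position 2: "c" => MATCH
  Position 3: "c" => MATCH
  Position 4: "c" => MATCH
  Position 5: "a" => no
  Position 6: "b" => no
  Position 7: "c" => MATCH
  Position 8: "a" => no
Total occurrences: 4

4


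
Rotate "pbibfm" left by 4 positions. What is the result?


Input: "pbibfm", rotate left by 4
First 4 characters: "pbib"
Remaining characters: "fm"
Concatenate remaining + first: "fm" + "pbib" = "fmpbib"

fmpbib


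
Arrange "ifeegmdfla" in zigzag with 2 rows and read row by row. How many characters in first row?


Zigzag "ifeegmdfla" into 2 rows:
Placing characters:
  'i' => row 0
  'f' => row 1
  'e' => row 0
  'e' => row 1
  'g' => row 0
  'm' => row 1
  'd' => row 0
  'f' => row 1
  'l' => row 0
  'a' => row 1
Rows:
  Row 0: "iegdl"
  Row 1: "femfa"
First row length: 5

5


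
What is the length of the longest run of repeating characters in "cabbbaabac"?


Input: "cabbbaabac"
Scanning for longest run:
  Position 1 ('a'): new char, reset run to 1
  Position 2 ('b'): new char, reset run to 1
  Position 3 ('b'): continues run of 'b', length=2
  Position 4 ('b'): continues run of 'b', length=3
  Position 5 ('a'): new char, reset run to 1
  Position 6 ('a'): continues run of 'a', length=2
  Position 7 ('b'): new char, reset run to 1
  Position 8 ('a'): new char, reset run to 1
  Position 9 ('c'): new char, reset run to 1
Longest run: 'b' with length 3

3


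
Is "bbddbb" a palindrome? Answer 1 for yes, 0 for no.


Input: bbddbb
Reversed: bbddbb
  Compare pos 0 ('b') with pos 5 ('b'): match
  Compare pos 1 ('b') with pos 4 ('b'): match
  Compare pos 2 ('d') with pos 3 ('d'): match
Result: palindrome

1


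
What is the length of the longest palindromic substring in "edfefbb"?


Input: "edfefbb"
Checking substrings for palindromes:
  [2:5] "fef" (len 3) => palindrome
  [5:7] "bb" (len 2) => palindrome
Longest palindromic substring: "fef" with length 3

3


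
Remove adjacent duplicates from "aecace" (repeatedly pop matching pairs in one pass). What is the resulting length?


Input: aecace
Stack-based adjacent duplicate removal:
  Read 'a': push. Stack: a
  Read 'e': push. Stack: ae
  Read 'c': push. Stack: aec
  Read 'a': push. Stack: aeca
  Read 'c': push. Stack: aecac
  Read 'e': push. Stack: aecace
Final stack: "aecace" (length 6)

6


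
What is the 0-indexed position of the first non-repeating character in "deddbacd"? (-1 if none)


Input: deddbacd
Character frequencies:
  'a': 1
  'b': 1
  'c': 1
  'd': 4
  'e': 1
Scanning left to right for freq == 1:
  Position 0 ('d'): freq=4, skip
  Position 1 ('e'): unique! => answer = 1

1


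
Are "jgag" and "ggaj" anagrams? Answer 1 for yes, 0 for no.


Strings: "jgag", "ggaj"
Sorted first:  aggj
Sorted second: aggj
Sorted forms match => anagrams

1


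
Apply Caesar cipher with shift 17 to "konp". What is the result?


Caesar cipher: shift "konp" by 17
  'k' (pos 10) + 17 = pos 1 = 'b'
  'o' (pos 14) + 17 = pos 5 = 'f'
  'n' (pos 13) + 17 = pos 4 = 'e'
  'p' (pos 15) + 17 = pos 6 = 'g'
Result: bfeg

bfeg


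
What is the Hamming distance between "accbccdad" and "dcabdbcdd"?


Comparing "accbccdad" and "dcabdbcdd" position by position:
  Position 0: 'a' vs 'd' => differ
  Position 1: 'c' vs 'c' => same
  Position 2: 'c' vs 'a' => differ
  Position 3: 'b' vs 'b' => same
  Position 4: 'c' vs 'd' => differ
  Position 5: 'c' vs 'b' => differ
  Position 6: 'd' vs 'c' => differ
  Position 7: 'a' vs 'd' => differ
  Position 8: 'd' vs 'd' => same
Total differences (Hamming distance): 6

6


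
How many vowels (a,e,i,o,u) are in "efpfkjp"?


Input: efpfkjp
Checking each character:
  'e' at position 0: vowel (running total: 1)
  'f' at position 1: consonant
  'p' at position 2: consonant
  'f' at position 3: consonant
  'k' at position 4: consonant
  'j' at position 5: consonant
  'p' at position 6: consonant
Total vowels: 1

1


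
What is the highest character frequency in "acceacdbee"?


Input: acceacdbee
Character counts:
  'a': 2
  'b': 1
  'c': 3
  'd': 1
  'e': 3
Maximum frequency: 3

3


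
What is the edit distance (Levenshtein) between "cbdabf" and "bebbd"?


Computing edit distance: "cbdabf" -> "bebbd"
DP table:
           b    e    b    b    d
      0    1    2    3    4    5
  c   1    1    2    3    4    5
  b   2    1    2    2    3    4
  d   3    2    2    3    3    3
  a   4    3    3    3    4    4
  b   5    4    4    3    3    4
  f   6    5    5    4    4    4
Edit distance = dp[6][5] = 4

4


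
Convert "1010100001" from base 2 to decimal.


Input: "1010100001" in base 2
Positional expansion:
  Digit '1' (value 1) x 2^9 = 512
  Digit '0' (value 0) x 2^8 = 0
  Digit '1' (value 1) x 2^7 = 128
  Digit '0' (value 0) x 2^6 = 0
  Digit '1' (value 1) x 2^5 = 32
  Digit '0' (value 0) x 2^4 = 0
  Digit '0' (value 0) x 2^3 = 0
  Digit '0' (value 0) x 2^2 = 0
  Digit '0' (value 0) x 2^1 = 0
  Digit '1' (value 1) x 2^0 = 1
Sum = 673

673


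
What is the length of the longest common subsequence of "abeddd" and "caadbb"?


LCS of "abeddd" and "caadbb"
DP table:
           c    a    a    d    b    b
      0    0    0    0    0    0    0
  a   0    0    1    1    1    1    1
  b   0    0    1    1    1    2    2
  e   0    0    1    1    1    2    2
  d   0    0    1    1    2    2    2
  d   0    0    1    1    2    2    2
  d   0    0    1    1    2    2    2
LCS length = dp[6][6] = 2

2


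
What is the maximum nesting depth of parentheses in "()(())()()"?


Input: "()(())()()"
Tracking depth:
  Position 0 '(': depth becomes 1
  Position 1 ')': depth becomes 0
  Position 2 '(': depth becomes 1
  Position 3 '(': depth becomes 2
  Position 4 ')': depth becomes 1
  Position 5 ')': depth becomes 0
  Position 6 '(': depth becomes 1
  Position 7 ')': depth becomes 0
  Position 8 '(': depth becomes 1
  Position 9 ')': depth becomes 0
Maximum depth reached: 2

2


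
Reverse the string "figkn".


Input: figkn
Reading characters right to left:
  Position 4: 'n'
  Position 3: 'k'
  Position 2: 'g'
  Position 1: 'i'
  Position 0: 'f'
Reversed: nkgif

nkgif


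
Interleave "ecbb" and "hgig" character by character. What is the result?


Interleaving "ecbb" and "hgig":
  Position 0: 'e' from first, 'h' from second => "eh"
  Position 1: 'c' from first, 'g' from second => "cg"
  Position 2: 'b' from first, 'i' from second => "bi"
  Position 3: 'b' from first, 'g' from second => "bg"
Result: ehcgbibg

ehcgbibg


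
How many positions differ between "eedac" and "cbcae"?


Comparing "eedac" and "cbcae" position by position:
  Position 0: 'e' vs 'c' => DIFFER
  Position 1: 'e' vs 'b' => DIFFER
  Position 2: 'd' vs 'c' => DIFFER
  Position 3: 'a' vs 'a' => same
  Position 4: 'c' vs 'e' => DIFFER
Positions that differ: 4

4


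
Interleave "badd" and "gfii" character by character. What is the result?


Interleaving "badd" and "gfii":
  Position 0: 'b' from first, 'g' from second => "bg"
  Position 1: 'a' from first, 'f' from second => "af"
  Position 2: 'd' from first, 'i' from second => "di"
  Position 3: 'd' from first, 'i' from second => "di"
Result: bgafdidi

bgafdidi


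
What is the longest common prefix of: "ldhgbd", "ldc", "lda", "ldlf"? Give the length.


Words: ldhgbd, ldc, lda, ldlf
  Position 0: all 'l' => match
  Position 1: all 'd' => match
  Position 2: ('h', 'c', 'a', 'l') => mismatch, stop
LCP = "ld" (length 2)

2


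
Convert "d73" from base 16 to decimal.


Input: "d73" in base 16
Positional expansion:
  Digit 'd' (value 13) x 16^2 = 3328
  Digit '7' (value 7) x 16^1 = 112
  Digit '3' (value 3) x 16^0 = 3
Sum = 3443

3443


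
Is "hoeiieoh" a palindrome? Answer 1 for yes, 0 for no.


Input: hoeiieoh
Reversed: hoeiieoh
  Compare pos 0 ('h') with pos 7 ('h'): match
  Compare pos 1 ('o') with pos 6 ('o'): match
  Compare pos 2 ('e') with pos 5 ('e'): match
  Compare pos 3 ('i') with pos 4 ('i'): match
Result: palindrome

1


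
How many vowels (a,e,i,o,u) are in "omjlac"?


Input: omjlac
Checking each character:
  'o' at position 0: vowel (running total: 1)
  'm' at position 1: consonant
  'j' at position 2: consonant
  'l' at position 3: consonant
  'a' at position 4: vowel (running total: 2)
  'c' at position 5: consonant
Total vowels: 2

2


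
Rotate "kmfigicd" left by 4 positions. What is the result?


Input: "kmfigicd", rotate left by 4
First 4 characters: "kmfi"
Remaining characters: "gicd"
Concatenate remaining + first: "gicd" + "kmfi" = "gicdkmfi"

gicdkmfi


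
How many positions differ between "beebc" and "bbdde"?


Comparing "beebc" and "bbdde" position by position:
  Position 0: 'b' vs 'b' => same
  Position 1: 'e' vs 'b' => DIFFER
  Position 2: 'e' vs 'd' => DIFFER
  Position 3: 'b' vs 'd' => DIFFER
  Position 4: 'c' vs 'e' => DIFFER
Positions that differ: 4

4


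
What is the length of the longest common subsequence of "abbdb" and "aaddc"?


LCS of "abbdb" and "aaddc"
DP table:
           a    a    d    d    c
      0    0    0    0    0    0
  a   0    1    1    1    1    1
  b   0    1    1    1    1    1
  b   0    1    1    1    1    1
  d   0    1    1    2    2    2
  b   0    1    1    2    2    2
LCS length = dp[5][5] = 2

2


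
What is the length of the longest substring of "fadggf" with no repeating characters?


Input: "fadggf"
Sliding window (track last position of each char):
  Position 0 ('f'): window [0,0] length 1 -- new best
  Position 1 ('a'): window [0,1] length 2 -- new best
  Position 2 ('d'): window [0,2] length 3 -- new best
  Position 3 ('g'): window [0,3] length 4 -- new best
  Position 4 ('g'): repeat (last at 3), move window start to 4
  Position 4 ('g'): window [4,4] length 1
  Position 5 ('f'): window [4,5] length 2
Longest substring with no repeats: "fadg" with length 4

4


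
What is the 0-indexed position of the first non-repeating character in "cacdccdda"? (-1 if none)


Input: cacdccdda
Character frequencies:
  'a': 2
  'c': 4
  'd': 3
Scanning left to right for freq == 1:
  Position 0 ('c'): freq=4, skip
  Position 1 ('a'): freq=2, skip
  Position 2 ('c'): freq=4, skip
  Position 3 ('d'): freq=3, skip
  Position 4 ('c'): freq=4, skip
  Position 5 ('c'): freq=4, skip
  Position 6 ('d'): freq=3, skip
  Position 7 ('d'): freq=3, skip
  Position 8 ('a'): freq=2, skip
  No unique character found => answer = -1

-1


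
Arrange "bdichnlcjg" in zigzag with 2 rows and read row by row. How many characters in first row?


Zigzag "bdichnlcjg" into 2 rows:
Placing characters:
  'b' => row 0
  'd' => row 1
  'i' => row 0
  'c' => row 1
  'h' => row 0
  'n' => row 1
  'l' => row 0
  'c' => row 1
  'j' => row 0
  'g' => row 1
Rows:
  Row 0: "bihlj"
  Row 1: "dcncg"
First row length: 5

5


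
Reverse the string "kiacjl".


Input: kiacjl
Reading characters right to left:
  Position 5: 'l'
  Position 4: 'j'
  Position 3: 'c'
  Position 2: 'a'
  Position 1: 'i'
  Position 0: 'k'
Reversed: ljcaik

ljcaik


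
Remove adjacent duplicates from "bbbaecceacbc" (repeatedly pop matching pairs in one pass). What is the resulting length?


Input: bbbaecceacbc
Stack-based adjacent duplicate removal:
  Read 'b': push. Stack: b
  Read 'b': matches stack top 'b' => pop. Stack: (empty)
  Read 'b': push. Stack: b
  Read 'a': push. Stack: ba
  Read 'e': push. Stack: bae
  Read 'c': push. Stack: baec
  Read 'c': matches stack top 'c' => pop. Stack: bae
  Read 'e': matches stack top 'e' => pop. Stack: ba
  Read 'a': matches stack top 'a' => pop. Stack: b
  Read 'c': push. Stack: bc
  Read 'b': push. Stack: bcb
  Read 'c': push. Stack: bcbc
Final stack: "bcbc" (length 4)

4


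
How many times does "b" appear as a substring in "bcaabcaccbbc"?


Searching for "b" in "bcaabcaccbbc"
Scanning each position:
  Position 0: "b" => MATCH
  Position 1: "c" => no
  Position 2: "a" => no
  Position 3: "a" => no
  Position 4: "b" => MATCH
  Position 5: "c" => no
  Position 6: "a" => no
  Position 7: "c" => no
  Position 8: "c" => no
  Position 9: "b" => MATCH
  Position 10: "b" => MATCH
  Position 11: "c" => no
Total occurrences: 4

4


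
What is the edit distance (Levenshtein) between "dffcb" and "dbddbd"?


Computing edit distance: "dffcb" -> "dbddbd"
DP table:
           d    b    d    d    b    d
      0    1    2    3    4    5    6
  d   1    0    1    2    3    4    5
  f   2    1    1    2    3    4    5
  f   3    2    2    2    3    4    5
  c   4    3    3    3    3    4    5
  b   5    4    3    4    4    3    4
Edit distance = dp[5][6] = 4

4


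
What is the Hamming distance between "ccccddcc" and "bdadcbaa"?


Comparing "ccccddcc" and "bdadcbaa" position by position:
  Position 0: 'c' vs 'b' => differ
  Position 1: 'c' vs 'd' => differ
  Position 2: 'c' vs 'a' => differ
  Position 3: 'c' vs 'd' => differ
  Position 4: 'd' vs 'c' => differ
  Position 5: 'd' vs 'b' => differ
  Position 6: 'c' vs 'a' => differ
  Position 7: 'c' vs 'a' => differ
Total differences (Hamming distance): 8

8


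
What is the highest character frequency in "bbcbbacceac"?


Input: bbcbbacceac
Character counts:
  'a': 2
  'b': 4
  'c': 4
  'e': 1
Maximum frequency: 4

4


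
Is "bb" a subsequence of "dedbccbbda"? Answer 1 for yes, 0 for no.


Check if "bb" is a subsequence of "dedbccbbda"
Greedy scan:
  Position 0 ('d'): no match needed
  Position 1 ('e'): no match needed
  Position 2 ('d'): no match needed
  Position 3 ('b'): matches sub[0] = 'b'
  Position 4 ('c'): no match needed
  Position 5 ('c'): no match needed
  Position 6 ('b'): matches sub[1] = 'b'
  Position 7 ('b'): no match needed
  Position 8 ('d'): no match needed
  Position 9 ('a'): no match needed
All 2 characters matched => is a subsequence

1


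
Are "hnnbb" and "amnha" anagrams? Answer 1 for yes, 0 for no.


Strings: "hnnbb", "amnha"
Sorted first:  bbhnn
Sorted second: aahmn
Differ at position 0: 'b' vs 'a' => not anagrams

0


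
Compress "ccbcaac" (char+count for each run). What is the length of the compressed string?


Input: ccbcaac
Runs:
  'c' x 2 => "c2"
  'b' x 1 => "b1"
  'c' x 1 => "c1"
  'a' x 2 => "a2"
  'c' x 1 => "c1"
Compressed: "c2b1c1a2c1"
Compressed length: 10

10


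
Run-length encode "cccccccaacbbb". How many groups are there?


Input: cccccccaacbbb
Scanning for consecutive runs:
  Group 1: 'c' x 7 (positions 0-6)
  Group 2: 'a' x 2 (positions 7-8)
  Group 3: 'c' x 1 (positions 9-9)
  Group 4: 'b' x 3 (positions 10-12)
Total groups: 4

4


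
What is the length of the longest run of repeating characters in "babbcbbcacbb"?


Input: "babbcbbcacbb"
Scanning for longest run:
  Position 1 ('a'): new char, reset run to 1
  Position 2 ('b'): new char, reset run to 1
  Position 3 ('b'): continues run of 'b', length=2
  Position 4 ('c'): new char, reset run to 1
  Position 5 ('b'): new char, reset run to 1
  Position 6 ('b'): continues run of 'b', length=2
  Position 7 ('c'): new char, reset run to 1
  Position 8 ('a'): new char, reset run to 1
  Position 9 ('c'): new char, reset run to 1
  Position 10 ('b'): new char, reset run to 1
  Position 11 ('b'): continues run of 'b', length=2
Longest run: 'b' with length 2

2


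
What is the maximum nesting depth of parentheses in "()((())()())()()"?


Input: "()((())()())()()"
Tracking depth:
  Position 0 '(': depth becomes 1
  Position 1 ')': depth becomes 0
  Position 2 '(': depth becomes 1
  Position 3 '(': depth becomes 2
  Position 4 '(': depth becomes 3
  Position 5 ')': depth becomes 2
  Position 6 ')': depth becomes 1
  Position 7 '(': depth becomes 2
  Position 8 ')': depth becomes 1
  Position 9 '(': depth becomes 2
  Position 10 ')': depth becomes 1
  Position 11 ')': depth becomes 0
  Position 12 '(': depth becomes 1
  Position 13 ')': depth becomes 0
  Position 14 '(': depth becomes 1
  Position 15 ')': depth becomes 0
Maximum depth reached: 3

3


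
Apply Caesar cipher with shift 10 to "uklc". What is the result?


Caesar cipher: shift "uklc" by 10
  'u' (pos 20) + 10 = pos 4 = 'e'
  'k' (pos 10) + 10 = pos 20 = 'u'
  'l' (pos 11) + 10 = pos 21 = 'v'
  'c' (pos 2) + 10 = pos 12 = 'm'
Result: euvm

euvm


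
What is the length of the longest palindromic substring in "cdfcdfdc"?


Input: "cdfcdfdc"
Checking substrings for palindromes:
  [3:8] "cdfdc" (len 5) => palindrome
  [4:7] "dfd" (len 3) => palindrome
Longest palindromic substring: "cdfdc" with length 5

5


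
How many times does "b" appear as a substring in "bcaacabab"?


Searching for "b" in "bcaacabab"
Scanning each position:
  Position 0: "b" => MATCH
  Position 1: "c" => no
  Position 2: "a" => no
  Position 3: "a" => no
  Position 4: "c" => no
  Position 5: "a" => no
  Position 6: "b" => MATCH
  Position 7: "a" => no
  Position 8: "b" => MATCH
Total occurrences: 3

3


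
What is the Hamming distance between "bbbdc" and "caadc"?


Comparing "bbbdc" and "caadc" position by position:
  Position 0: 'b' vs 'c' => differ
  Position 1: 'b' vs 'a' => differ
  Position 2: 'b' vs 'a' => differ
  Position 3: 'd' vs 'd' => same
  Position 4: 'c' vs 'c' => same
Total differences (Hamming distance): 3

3


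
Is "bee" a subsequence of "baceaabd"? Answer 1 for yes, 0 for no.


Check if "bee" is a subsequence of "baceaabd"
Greedy scan:
  Position 0 ('b'): matches sub[0] = 'b'
  Position 1 ('a'): no match needed
  Position 2 ('c'): no match needed
  Position 3 ('e'): matches sub[1] = 'e'
  Position 4 ('a'): no match needed
  Position 5 ('a'): no match needed
  Position 6 ('b'): no match needed
  Position 7 ('d'): no match needed
Only matched 2/3 characters => not a subsequence

0


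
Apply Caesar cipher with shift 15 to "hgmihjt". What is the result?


Caesar cipher: shift "hgmihjt" by 15
  'h' (pos 7) + 15 = pos 22 = 'w'
  'g' (pos 6) + 15 = pos 21 = 'v'
  'm' (pos 12) + 15 = pos 1 = 'b'
  'i' (pos 8) + 15 = pos 23 = 'x'
  'h' (pos 7) + 15 = pos 22 = 'w'
  'j' (pos 9) + 15 = pos 24 = 'y'
  't' (pos 19) + 15 = pos 8 = 'i'
Result: wvbxwyi

wvbxwyi


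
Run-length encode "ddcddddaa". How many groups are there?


Input: ddcddddaa
Scanning for consecutive runs:
  Group 1: 'd' x 2 (positions 0-1)
  Group 2: 'c' x 1 (positions 2-2)
  Group 3: 'd' x 4 (positions 3-6)
  Group 4: 'a' x 2 (positions 7-8)
Total groups: 4

4


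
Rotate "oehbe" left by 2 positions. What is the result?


Input: "oehbe", rotate left by 2
First 2 characters: "oe"
Remaining characters: "hbe"
Concatenate remaining + first: "hbe" + "oe" = "hbeoe"

hbeoe


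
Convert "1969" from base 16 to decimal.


Input: "1969" in base 16
Positional expansion:
  Digit '1' (value 1) x 16^3 = 4096
  Digit '9' (value 9) x 16^2 = 2304
  Digit '6' (value 6) x 16^1 = 96
  Digit '9' (value 9) x 16^0 = 9
Sum = 6505

6505


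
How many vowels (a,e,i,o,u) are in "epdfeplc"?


Input: epdfeplc
Checking each character:
  'e' at position 0: vowel (running total: 1)
  'p' at position 1: consonant
  'd' at position 2: consonant
  'f' at position 3: consonant
  'e' at position 4: vowel (running total: 2)
  'p' at position 5: consonant
  'l' at position 6: consonant
  'c' at position 7: consonant
Total vowels: 2

2
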